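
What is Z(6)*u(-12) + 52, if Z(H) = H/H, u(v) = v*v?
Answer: 196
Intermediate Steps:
u(v) = v²
Z(H) = 1
Z(6)*u(-12) + 52 = 1*(-12)² + 52 = 1*144 + 52 = 144 + 52 = 196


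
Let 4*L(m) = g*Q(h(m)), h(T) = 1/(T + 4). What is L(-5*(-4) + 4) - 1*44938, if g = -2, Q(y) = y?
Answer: -2516529/56 ≈ -44938.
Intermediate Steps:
h(T) = 1/(4 + T)
L(m) = -1/(2*(4 + m)) (L(m) = (-2/(4 + m))/4 = -1/(2*(4 + m)))
L(-5*(-4) + 4) - 1*44938 = -1/(8 + 2*(-5*(-4) + 4)) - 1*44938 = -1/(8 + 2*(20 + 4)) - 44938 = -1/(8 + 2*24) - 44938 = -1/(8 + 48) - 44938 = -1/56 - 44938 = -2516529/56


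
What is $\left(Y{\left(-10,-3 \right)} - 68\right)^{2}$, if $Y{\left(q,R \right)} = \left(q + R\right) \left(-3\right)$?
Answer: $841$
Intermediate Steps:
$Y{\left(q,R \right)} = - 3 R - 3 q$ ($Y{\left(q,R \right)} = \left(R + q\right) \left(-3\right) = - 3 R - 3 q$)
$\left(Y{\left(-10,-3 \right)} - 68\right)^{2} = \left(\left(\left(-3\right) \left(-3\right) - -30\right) - 68\right)^{2} = \left(\left(9 + 30\right) - 68\right)^{2} = \left(39 - 68\right)^{2} = \left(-29\right)^{2} = 841$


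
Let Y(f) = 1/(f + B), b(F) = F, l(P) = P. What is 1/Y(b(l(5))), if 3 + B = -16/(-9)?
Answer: 34/9 ≈ 3.7778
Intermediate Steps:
B = -11/9 (B = -3 - 16/(-9) = -3 - 16*(-⅑) = -3 + 16/9 = -11/9 ≈ -1.2222)
Y(f) = 1/(-11/9 + f) (Y(f) = 1/(f - 11/9) = 1/(-11/9 + f))
1/Y(b(l(5))) = 1/(9/(-11 + 9*5)) = 1/(9/(-11 + 45)) = 1/(9/34) = 34/9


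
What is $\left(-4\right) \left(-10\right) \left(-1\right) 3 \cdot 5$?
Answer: $-600$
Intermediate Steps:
$\left(-4\right) \left(-10\right) \left(-1\right) 3 \cdot 5 = 40 \left(\left(-3\right) 5\right) = 40 \left(-15\right) = -600$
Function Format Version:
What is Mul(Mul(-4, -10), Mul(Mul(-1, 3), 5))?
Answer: -600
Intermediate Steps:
Mul(Mul(-4, -10), Mul(Mul(-1, 3), 5)) = Mul(40, Mul(-3, 5)) = Mul(40, -15) = -600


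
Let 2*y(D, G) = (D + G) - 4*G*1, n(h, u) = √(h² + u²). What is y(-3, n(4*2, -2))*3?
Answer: -9/2 - 9*√17 ≈ -41.608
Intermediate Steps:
y(D, G) = D/2 - 3*G/2 (y(D, G) = ((D + G) - 4*G*1)/2 = ((D + G) - 4*G)/2 = (D - 3*G)/2 = D/2 - 3*G/2)
y(-3, n(4*2, -2))*3 = ((½)*(-3) - 3*√((4*2)² + (-2)²)/2)*3 = (-3/2 - 3*√(8² + 4)/2)*3 = (-3/2 - 3*√(64 + 4)/2)*3 = (-3/2 - 3*√17)*3 = -9/2 - 9*√17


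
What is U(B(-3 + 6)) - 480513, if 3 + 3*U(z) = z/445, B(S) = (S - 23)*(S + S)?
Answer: -42765754/89 ≈ -4.8051e+5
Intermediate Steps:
B(S) = 2*S*(-23 + S) (B(S) = (-23 + S)*(2*S) = 2*S*(-23 + S))
U(z) = -1 + z/1335 (U(z) = -1 + (z/445)/3 = -1 + z/1335)
U(B(-3 + 6)) - 480513 = (-1 + (2*(-3 + 6)*(-23 + (-3 + 6)))/1335) - 480513 = (-1 + (2*3*(-23 + 3))/1335) - 480513 = (-1 + (2*3*(-20))/1335) - 480513 = (-1 + (1/1335)*(-120)) - 480513 = (-1 - 8/89) - 480513 = -97/89 - 480513 = -42765754/89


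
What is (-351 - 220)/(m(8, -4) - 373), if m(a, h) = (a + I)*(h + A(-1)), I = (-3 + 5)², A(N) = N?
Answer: 571/433 ≈ 1.3187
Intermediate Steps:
I = 4 (I = 2² = 4)
m(a, h) = (-1 + h)*(4 + a) (m(a, h) = (a + 4)*(h - 1) = (4 + a)*(-1 + h) = (-1 + h)*(4 + a))
(-351 - 220)/(m(8, -4) - 373) = (-351 - 220)/((-4 - 1*8 + 4*(-4) + 8*(-4)) - 373) = -571/((-4 - 8 - 16 - 32) - 373) = -571/(-60 - 373) = -571/(-433) = -571*(-1/433) = 571/433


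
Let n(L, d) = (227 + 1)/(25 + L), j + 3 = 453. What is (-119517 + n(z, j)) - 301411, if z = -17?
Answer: -841799/2 ≈ -4.2090e+5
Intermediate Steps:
j = 450 (j = -3 + 453 = 450)
n(L, d) = 228/(25 + L)
(-119517 + n(z, j)) - 301411 = (-119517 + 228/(25 - 17)) - 301411 = (-119517 + 228/8) - 301411 = (-119517 + 228*(⅛)) - 301411 = (-119517 + 57/2) - 301411 = -238977/2 - 301411 = -841799/2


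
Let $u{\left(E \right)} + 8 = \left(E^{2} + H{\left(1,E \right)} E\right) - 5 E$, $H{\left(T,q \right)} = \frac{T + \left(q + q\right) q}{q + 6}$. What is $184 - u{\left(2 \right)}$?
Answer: $\frac{783}{4} \approx 195.75$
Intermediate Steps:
$H{\left(T,q \right)} = \frac{T + 2 q^{2}}{6 + q}$ ($H{\left(T,q \right)} = \frac{T + 2 q q}{6 + q} = \frac{T + 2 q^{2}}{6 + q}$)
$u{\left(E \right)} = -8 + E^{2} - 5 E + \frac{E \left(1 + 2 E^{2}\right)}{6 + E}$ ($u{\left(E \right)} = -8 - \left(- E^{2} + 5 E - \frac{1 + 2 E^{2}}{6 + E} E\right) = -8 - \left(- E^{2} + 5 E - \frac{E \left(1 + 2 E^{2}\right)}{6 + E}\right) = -8 + \left(E^{2} - 5 E + \frac{E \left(1 + 2 E^{2}\right)}{6 + E}\right) = -8 + E^{2} - 5 E + \frac{E \left(1 + 2 E^{2}\right)}{6 + E}$)
$184 - u{\left(2 \right)} = 184 - \frac{-48 + 2^{2} - 74 + 3 \cdot 2^{3}}{6 + 2} = 184 - \frac{-48 + 4 - 74 + 3 \cdot 8}{8} = 184 - \frac{-48 + 4 - 74 + 24}{8} = 184 - \frac{1}{8} \left(-94\right) = 184 - - \frac{47}{4} = 184 + \frac{47}{4} = \frac{783}{4}$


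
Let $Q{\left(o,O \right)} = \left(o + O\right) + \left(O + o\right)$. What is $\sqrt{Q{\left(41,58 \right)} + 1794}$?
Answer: $2 \sqrt{498} \approx 44.632$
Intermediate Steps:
$Q{\left(o,O \right)} = 2 O + 2 o$ ($Q{\left(o,O \right)} = \left(O + o\right) + \left(O + o\right) = 2 O + 2 o$)
$\sqrt{Q{\left(41,58 \right)} + 1794} = \sqrt{\left(2 \cdot 58 + 2 \cdot 41\right) + 1794} = \sqrt{\left(116 + 82\right) + 1794} = \sqrt{198 + 1794} = \sqrt{1992} = 2 \sqrt{498}$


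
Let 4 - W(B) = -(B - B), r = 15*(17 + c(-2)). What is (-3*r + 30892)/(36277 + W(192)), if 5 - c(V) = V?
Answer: 29812/36281 ≈ 0.82170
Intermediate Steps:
c(V) = 5 - V
r = 360 (r = 15*(17 + (5 - 1*(-2))) = 15*(17 + (5 + 2)) = 15*(17 + 7) = 15*24 = 360)
W(B) = 4 (W(B) = 4 - (-1)*(B - B) = 4 - (-1)*0 = 4 - 1*0 = 4 + 0 = 4)
(-3*r + 30892)/(36277 + W(192)) = (-3*360 + 30892)/(36277 + 4) = (-1080 + 30892)/36281 = 29812*(1/36281) = 29812/36281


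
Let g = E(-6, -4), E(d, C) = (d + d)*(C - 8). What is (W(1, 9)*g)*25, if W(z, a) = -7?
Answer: -25200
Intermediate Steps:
E(d, C) = 2*d*(-8 + C) (E(d, C) = (2*d)*(-8 + C) = 2*d*(-8 + C))
g = 144 (g = 2*(-6)*(-8 - 4) = 2*(-6)*(-12) = 144)
(W(1, 9)*g)*25 = -7*144*25 = -1008*25 = -25200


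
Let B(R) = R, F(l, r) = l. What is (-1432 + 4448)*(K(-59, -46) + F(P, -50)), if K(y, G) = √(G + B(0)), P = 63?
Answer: 190008 + 3016*I*√46 ≈ 1.9001e+5 + 20456.0*I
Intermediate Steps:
K(y, G) = √G (K(y, G) = √(G + 0) = √G)
(-1432 + 4448)*(K(-59, -46) + F(P, -50)) = (-1432 + 4448)*(√(-46) + 63) = 3016*(I*√46 + 63) = 3016*(63 + I*√46) = 190008 + 3016*I*√46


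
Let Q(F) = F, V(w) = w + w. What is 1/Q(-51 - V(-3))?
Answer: -1/45 ≈ -0.022222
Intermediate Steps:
V(w) = 2*w
1/Q(-51 - V(-3)) = 1/(-51 - 2*(-3)) = 1/(-51 - 1*(-6)) = 1/(-51 + 6) = 1/(-45) = -1/45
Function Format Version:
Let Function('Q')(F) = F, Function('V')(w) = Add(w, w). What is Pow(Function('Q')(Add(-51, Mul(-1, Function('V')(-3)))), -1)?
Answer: Rational(-1, 45) ≈ -0.022222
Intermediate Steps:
Function('V')(w) = Mul(2, w)
Pow(Function('Q')(Add(-51, Mul(-1, Function('V')(-3)))), -1) = Pow(Add(-51, Mul(-1, Mul(2, -3))), -1) = Pow(Add(-51, Mul(-1, -6)), -1) = Pow(Add(-51, 6), -1) = Pow(-45, -1) = Rational(-1, 45)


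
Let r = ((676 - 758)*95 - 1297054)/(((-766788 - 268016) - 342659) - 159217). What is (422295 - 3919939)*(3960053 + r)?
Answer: -2660542171317603662/192085 ≈ -1.3851e+13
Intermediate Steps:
r = 326211/384170 (r = (-82*95 - 1297054)/((-1034804 - 342659) - 159217) = (-7790 - 1297054)/(-1377463 - 159217) = -1304844/(-1536680) = -1304844*(-1/1536680) = 326211/384170 ≈ 0.84913)
(422295 - 3919939)*(3960053 + r) = (422295 - 3919939)*(3960053 + 326211/384170) = -3497644*1521333887221/384170 = -2660542171317603662/192085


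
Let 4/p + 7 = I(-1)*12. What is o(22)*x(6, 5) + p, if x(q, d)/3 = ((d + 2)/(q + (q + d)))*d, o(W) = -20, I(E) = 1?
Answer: -10432/85 ≈ -122.73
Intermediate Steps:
x(q, d) = 3*d*(2 + d)/(d + 2*q) (x(q, d) = 3*(((d + 2)/(q + (q + d)))*d) = 3*(((2 + d)/(q + (d + q)))*d) = 3*(((2 + d)/(d + 2*q))*d) = 3*(d*(2 + d)/(d + 2*q)) = 3*d*(2 + d)/(d + 2*q))
p = ⅘ (p = 4/(-7 + 1*12) = 4/(-7 + 12) = 4/5 = 4*(⅕) = ⅘ ≈ 0.80000)
o(22)*x(6, 5) + p = -60*5*(2 + 5)/(5 + 2*6) + ⅘ = -60*5*7/(5 + 12) + ⅘ = -60*5*7/17 + ⅘ = -20*105/17 + ⅘ = -2100/17 + ⅘ = -10432/85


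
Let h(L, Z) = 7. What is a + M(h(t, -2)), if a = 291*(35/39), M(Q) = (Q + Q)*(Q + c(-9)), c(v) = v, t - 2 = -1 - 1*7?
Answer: 3031/13 ≈ 233.15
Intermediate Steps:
t = -6 (t = 2 + (-1 - 1*7) = 2 + (-1 - 7) = 2 - 8 = -6)
M(Q) = 2*Q*(-9 + Q) (M(Q) = (Q + Q)*(Q - 9) = (2*Q)*(-9 + Q) = 2*Q*(-9 + Q))
a = 3395/13 (a = 291*(35*(1/39)) = 291*(35/39) = 3395/13 ≈ 261.15)
a + M(h(t, -2)) = 3395/13 + 2*7*(-9 + 7) = 3395/13 + 2*7*(-2) = 3395/13 - 28 = 3031/13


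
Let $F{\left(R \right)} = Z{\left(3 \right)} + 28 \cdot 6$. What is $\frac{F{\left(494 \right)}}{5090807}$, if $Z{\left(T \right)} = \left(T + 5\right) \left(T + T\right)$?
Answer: $\frac{216}{5090807} \approx 4.2429 \cdot 10^{-5}$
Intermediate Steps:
$Z{\left(T \right)} = 2 T \left(5 + T\right)$ ($Z{\left(T \right)} = \left(5 + T\right) 2 T = 2 T \left(5 + T\right)$)
$F{\left(R \right)} = 216$ ($F{\left(R \right)} = 2 \cdot 3 \left(5 + 3\right) + 28 \cdot 6 = 2 \cdot 3 \cdot 8 + 168 = 48 + 168 = 216$)
$\frac{F{\left(494 \right)}}{5090807} = \frac{216}{5090807}$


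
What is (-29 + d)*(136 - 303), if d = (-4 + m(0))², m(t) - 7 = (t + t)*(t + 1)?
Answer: 3340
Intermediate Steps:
m(t) = 7 + 2*t*(1 + t) (m(t) = 7 + (t + t)*(t + 1) = 7 + (2*t)*(1 + t) = 7 + 2*t*(1 + t))
d = 9 (d = (-4 + (7 + 2*0 + 2*0²))² = (-4 + (7 + 0 + 2*0))² = (-4 + (7 + 0 + 0))² = (-4 + 7)² = 3² = 9)
(-29 + d)*(136 - 303) = (-29 + 9)*(136 - 303) = -20*(-167) = 3340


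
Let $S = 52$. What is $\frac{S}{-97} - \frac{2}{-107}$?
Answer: $- \frac{5370}{10379} \approx -0.51739$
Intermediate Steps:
$\frac{S}{-97} - \frac{2}{-107} = \frac{52}{-97} - \frac{2}{-107} = 52 \left(- \frac{1}{97}\right) - - \frac{2}{107} = - \frac{52}{97} + \frac{2}{107} = - \frac{5370}{10379}$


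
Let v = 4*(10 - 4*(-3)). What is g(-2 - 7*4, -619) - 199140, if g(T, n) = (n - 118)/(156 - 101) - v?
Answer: -996207/5 ≈ -1.9924e+5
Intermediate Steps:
v = 88 (v = 4*(10 + 12) = 4*22 = 88)
g(T, n) = -4958/55 + n/55 (g(T, n) = (n - 118)/(156 - 101) - 1*88 = (-118 + n)/55 - 88 = (-118 + n)*(1/55) - 88 = (-118/55 + n/55) - 88 = -4958/55 + n/55)
g(-2 - 7*4, -619) - 199140 = (-4958/55 + (1/55)*(-619)) - 199140 = (-4958/55 - 619/55) - 199140 = -507/5 - 199140 = -996207/5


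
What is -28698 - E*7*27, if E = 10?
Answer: -30588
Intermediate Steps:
-28698 - E*7*27 = -28698 - 10*7*27 = -28698 - 70*27 = -28698 - 1*1890 = -28698 - 1890 = -30588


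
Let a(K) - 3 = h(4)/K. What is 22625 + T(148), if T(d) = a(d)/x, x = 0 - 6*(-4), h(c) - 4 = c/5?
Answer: 33485187/1480 ≈ 22625.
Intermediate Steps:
h(c) = 4 + c/5
a(K) = 3 + 24/(5*K) (a(K) = 3 + (4 + (1/5)*4)/K = 3 + (4 + 4/5)/K = 3 + 24/(5*K))
x = 24 (x = 0 + 24 = 24)
T(d) = 1/8 + 1/(5*d) (T(d) = (3 + 24/(5*d))/24 = (3 + 24/(5*d))*(1/24) = 1/8 + 1/(5*d))
22625 + T(148) = 22625 + (1/40)*(8 + 5*148)/148 = 22625 + (1/40)*(1/148)*(8 + 740) = 22625 + (1/40)*(1/148)*748 = 22625 + 187/1480 = 33485187/1480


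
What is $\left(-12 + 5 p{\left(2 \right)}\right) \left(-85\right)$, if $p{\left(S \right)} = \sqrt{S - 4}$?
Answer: $1020 - 425 i \sqrt{2} \approx 1020.0 - 601.04 i$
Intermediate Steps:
$p{\left(S \right)} = \sqrt{-4 + S}$
$\left(-12 + 5 p{\left(2 \right)}\right) \left(-85\right) = \left(-12 + 5 \sqrt{-4 + 2}\right) \left(-85\right) = \left(-12 + 5 \sqrt{-2}\right) \left(-85\right) = \left(-12 + 5 i \sqrt{2}\right) \left(-85\right) = 1020 - 425 i \sqrt{2}$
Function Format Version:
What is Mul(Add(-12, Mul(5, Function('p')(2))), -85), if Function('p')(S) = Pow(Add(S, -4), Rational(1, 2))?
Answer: Add(1020, Mul(-425, I, Pow(2, Rational(1, 2)))) ≈ Add(1020.0, Mul(-601.04, I))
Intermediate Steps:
Function('p')(S) = Pow(Add(-4, S), Rational(1, 2))
Mul(Add(-12, Mul(5, Function('p')(2))), -85) = Mul(Add(-12, Mul(5, Pow(Add(-4, 2), Rational(1, 2)))), -85) = Mul(Add(-12, Mul(5, Pow(-2, Rational(1, 2)))), -85) = Mul(Add(-12, Mul(5, Mul(I, Pow(2, Rational(1, 2))))), -85) = Mul(Add(-12, Mul(5, I, Pow(2, Rational(1, 2)))), -85) = Add(1020, Mul(-425, I, Pow(2, Rational(1, 2))))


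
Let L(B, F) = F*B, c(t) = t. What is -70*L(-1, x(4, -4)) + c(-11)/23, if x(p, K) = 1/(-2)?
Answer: -816/23 ≈ -35.478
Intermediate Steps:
x(p, K) = -½
L(B, F) = B*F
-70*L(-1, x(4, -4)) + c(-11)/23 = -(-70)*(-1)/2 - 11/23 = -70*½ - 11*1/23 = -35 - 11/23 = -816/23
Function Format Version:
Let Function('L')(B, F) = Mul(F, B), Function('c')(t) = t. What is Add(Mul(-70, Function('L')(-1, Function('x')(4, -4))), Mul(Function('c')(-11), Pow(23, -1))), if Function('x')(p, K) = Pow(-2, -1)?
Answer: Rational(-816, 23) ≈ -35.478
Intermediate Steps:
Function('x')(p, K) = Rational(-1, 2)
Function('L')(B, F) = Mul(B, F)
Add(Mul(-70, Function('L')(-1, Function('x')(4, -4))), Mul(Function('c')(-11), Pow(23, -1))) = Add(Mul(-70, Mul(-1, Rational(-1, 2))), Mul(-11, Pow(23, -1))) = Add(Mul(-70, Rational(1, 2)), Mul(-11, Rational(1, 23))) = Add(-35, Rational(-11, 23)) = Rational(-816, 23)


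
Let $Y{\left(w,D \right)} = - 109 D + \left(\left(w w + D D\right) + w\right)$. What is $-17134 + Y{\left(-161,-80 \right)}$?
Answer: $23746$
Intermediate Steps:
$Y{\left(w,D \right)} = w + D^{2} + w^{2} - 109 D$ ($Y{\left(w,D \right)} = - 109 D + \left(\left(w^{2} + D^{2}\right) + w\right) = - 109 D + \left(\left(D^{2} + w^{2}\right) + w\right) = - 109 D + \left(w + D^{2} + w^{2}\right) = w + D^{2} + w^{2} - 109 D$)
$-17134 + Y{\left(-161,-80 \right)} = -17134 + \left(-161 + \left(-80\right)^{2} + \left(-161\right)^{2} - -8720\right) = -17134 + \left(-161 + 6400 + 25921 + 8720\right) = -17134 + 40880 = 23746$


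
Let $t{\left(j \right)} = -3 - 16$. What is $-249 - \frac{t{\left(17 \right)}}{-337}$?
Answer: $- \frac{83932}{337} \approx -249.06$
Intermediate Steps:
$t{\left(j \right)} = -19$ ($t{\left(j \right)} = -3 - 16 = -19$)
$-249 - \frac{t{\left(17 \right)}}{-337} = -249 - - \frac{19}{-337} = -249 - \left(-19\right) \left(- \frac{1}{337}\right) = -249 - \frac{19}{337} = - \frac{83932}{337}$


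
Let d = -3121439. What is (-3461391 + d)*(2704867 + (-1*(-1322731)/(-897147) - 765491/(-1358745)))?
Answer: -1447000622550343678396414/81266266701 ≈ -1.7806e+13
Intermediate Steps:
(-3461391 + d)*(2704867 + (-1*(-1322731)/(-897147) - 765491/(-1358745))) = (-3461391 - 3121439)*(2704867 + (-1*(-1322731)/(-897147) - 765491/(-1358745))) = -6582830*(2704867 + (1322731*(-1/897147) - 765491*(-1/1358745))) = -6582830*(2704867 + (-1322731/897147 + 765491/1358745)) = -6582830*(2704867 - 370165392806/406331333505) = -6582830*1099071844898276029/406331333505 = -1447000622550343678396414/81266266701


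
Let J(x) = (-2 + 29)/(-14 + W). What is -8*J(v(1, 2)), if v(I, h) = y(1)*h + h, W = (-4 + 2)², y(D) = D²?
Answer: 108/5 ≈ 21.600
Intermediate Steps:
W = 4 (W = (-2)² = 4)
v(I, h) = 2*h (v(I, h) = 1²*h + h = 1*h + h = h + h = 2*h)
J(x) = -27/10 (J(x) = (-2 + 29)/(-14 + 4) = 27/(-10) = 27*(-⅒) = -27/10)
-8*J(v(1, 2)) = -8*(-27/10) = 108/5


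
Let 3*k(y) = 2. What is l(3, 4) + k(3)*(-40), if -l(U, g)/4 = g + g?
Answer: -176/3 ≈ -58.667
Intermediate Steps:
k(y) = ⅔ (k(y) = (⅓)*2 = ⅔)
l(U, g) = -8*g (l(U, g) = -4*(g + g) = -8*g)
l(3, 4) + k(3)*(-40) = -8*4 + (⅔)*(-40) = -32 - 80/3 = -176/3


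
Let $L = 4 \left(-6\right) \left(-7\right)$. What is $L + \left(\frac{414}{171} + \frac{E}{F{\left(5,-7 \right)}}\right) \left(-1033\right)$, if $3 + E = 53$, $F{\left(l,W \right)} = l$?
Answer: $- \frac{240596}{19} \approx -12663.0$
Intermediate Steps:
$E = 50$ ($E = -3 + 53 = 50$)
$L = 168$ ($L = \left(-24\right) \left(-7\right) = 168$)
$L + \left(\frac{414}{171} + \frac{E}{F{\left(5,-7 \right)}}\right) \left(-1033\right) = 168 + \left(\frac{414}{171} + \frac{50}{5}\right) \left(-1033\right) = 168 + \left(414 \cdot \frac{1}{171} + 50 \cdot \frac{1}{5}\right) \left(-1033\right) = 168 + \left(\frac{46}{19} + 10\right) \left(-1033\right) = 168 + \frac{236}{19} \left(-1033\right) = 168 - \frac{243788}{19} = - \frac{240596}{19}$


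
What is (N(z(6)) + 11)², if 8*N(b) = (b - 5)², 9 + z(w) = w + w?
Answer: 529/4 ≈ 132.25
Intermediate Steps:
z(w) = -9 + 2*w (z(w) = -9 + (w + w) = -9 + 2*w)
N(b) = (-5 + b)²/8 (N(b) = (b - 5)²/8 = (-5 + b)²/8)
(N(z(6)) + 11)² = ((-5 + (-9 + 2*6))²/8 + 11)² = ((-5 + (-9 + 12))²/8 + 11)² = ((-5 + 3)²/8 + 11)² = ((⅛)*(-2)² + 11)² = ((⅛)*4 + 11)² = (½ + 11)² = (23/2)² = 529/4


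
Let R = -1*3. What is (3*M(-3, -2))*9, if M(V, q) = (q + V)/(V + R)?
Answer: 45/2 ≈ 22.500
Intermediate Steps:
R = -3
M(V, q) = (V + q)/(-3 + V) (M(V, q) = (q + V)/(V - 3) = (V + q)/(-3 + V))
(3*M(-3, -2))*9 = (3*((-3 - 2)/(-3 - 3)))*9 = (3*(-5/(-6)))*9 = (3*(-⅙*(-5)))*9 = (3*(⅚))*9 = (5/2)*9 = 45/2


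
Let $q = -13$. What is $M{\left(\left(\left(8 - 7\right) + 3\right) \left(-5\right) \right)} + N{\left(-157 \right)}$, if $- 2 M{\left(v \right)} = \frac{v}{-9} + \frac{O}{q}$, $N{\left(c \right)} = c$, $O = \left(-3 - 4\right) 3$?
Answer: $- \frac{37187}{234} \approx -158.92$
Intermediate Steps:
$O = -21$ ($O = \left(-7\right) 3 = -21$)
$M{\left(v \right)} = - \frac{21}{26} + \frac{v}{18}$ ($M{\left(v \right)} = - \frac{\frac{v}{-9} - \frac{21}{-13}}{2} = - \frac{v \left(- \frac{1}{9}\right) - - \frac{21}{13}}{2} = - \frac{- \frac{v}{9} + \frac{21}{13}}{2} = - \frac{\frac{21}{13} - \frac{v}{9}}{2} = - \frac{21}{26} + \frac{v}{18}$)
$M{\left(\left(\left(8 - 7\right) + 3\right) \left(-5\right) \right)} + N{\left(-157 \right)} = \left(- \frac{21}{26} + \frac{\left(\left(8 - 7\right) + 3\right) \left(-5\right)}{18}\right) - 157 = \left(- \frac{21}{26} + \frac{\left(1 + 3\right) \left(-5\right)}{18}\right) - 157 = \left(- \frac{21}{26} + \frac{4 \left(-5\right)}{18}\right) - 157 = \left(- \frac{21}{26} + \frac{1}{18} \left(-20\right)\right) - 157 = \left(- \frac{21}{26} - \frac{10}{9}\right) - 157 = - \frac{449}{234} - 157 = - \frac{37187}{234}$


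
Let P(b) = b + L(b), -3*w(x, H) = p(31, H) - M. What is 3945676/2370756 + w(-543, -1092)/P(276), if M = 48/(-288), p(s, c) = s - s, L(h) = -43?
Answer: 1378816199/828579222 ≈ 1.6641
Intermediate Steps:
p(s, c) = 0
M = -⅙ (M = 48*(-1/288) = -⅙ ≈ -0.16667)
w(x, H) = -1/18 (w(x, H) = -(0 - 1*(-⅙))/3 = -(0 + ⅙)/3 = -⅓*⅙ = -1/18)
P(b) = -43 + b (P(b) = b - 43 = -43 + b)
3945676/2370756 + w(-543, -1092)/P(276) = 3945676/2370756 - 1/(18*(-43 + 276)) = 3945676*(1/2370756) - 1/18/233 = 986419/592689 - 1/18*1/233 = 986419/592689 - 1/4194 = 1378816199/828579222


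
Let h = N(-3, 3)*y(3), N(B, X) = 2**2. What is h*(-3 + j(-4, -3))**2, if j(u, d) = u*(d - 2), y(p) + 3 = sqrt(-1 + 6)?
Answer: -3468 + 1156*sqrt(5) ≈ -883.11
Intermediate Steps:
N(B, X) = 4
y(p) = -3 + sqrt(5) (y(p) = -3 + sqrt(-1 + 6) = -3 + sqrt(5))
j(u, d) = u*(-2 + d)
h = -12 + 4*sqrt(5) (h = 4*(-3 + sqrt(5)) = -12 + 4*sqrt(5) ≈ -3.0557)
h*(-3 + j(-4, -3))**2 = (-12 + 4*sqrt(5))*(-3 - 4*(-2 - 3))**2 = (-12 + 4*sqrt(5))*(-3 - 4*(-5))**2 = (-12 + 4*sqrt(5))*(-3 + 20)**2 = (-12 + 4*sqrt(5))*17**2 = (-12 + 4*sqrt(5))*289 = -3468 + 1156*sqrt(5)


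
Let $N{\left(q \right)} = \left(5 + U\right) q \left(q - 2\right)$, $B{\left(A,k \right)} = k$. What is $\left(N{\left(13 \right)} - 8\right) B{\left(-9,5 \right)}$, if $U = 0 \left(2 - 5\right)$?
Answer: $3535$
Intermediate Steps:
$U = 0$ ($U = 0 \left(-3\right) = 0$)
$N{\left(q \right)} = 5 q \left(-2 + q\right)$ ($N{\left(q \right)} = \left(5 + 0\right) q \left(q - 2\right) = 5 q \left(-2 + q\right)$)
$\left(N{\left(13 \right)} - 8\right) B{\left(-9,5 \right)} = \left(5 \cdot 13 \left(-2 + 13\right) - 8\right) 5 = \left(5 \cdot 13 \cdot 11 - 8\right) 5 = \left(715 - 8\right) 5 = 707 \cdot 5 = 3535$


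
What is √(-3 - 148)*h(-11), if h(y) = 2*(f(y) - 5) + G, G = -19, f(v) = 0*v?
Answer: -29*I*√151 ≈ -356.36*I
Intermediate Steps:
f(v) = 0
h(y) = -29 (h(y) = 2*(0 - 5) - 19 = 2*(-5) - 19 = -10 - 19 = -29)
√(-3 - 148)*h(-11) = √(-3 - 148)*(-29) = √(-151)*(-29) = (I*√151)*(-29) = -29*I*√151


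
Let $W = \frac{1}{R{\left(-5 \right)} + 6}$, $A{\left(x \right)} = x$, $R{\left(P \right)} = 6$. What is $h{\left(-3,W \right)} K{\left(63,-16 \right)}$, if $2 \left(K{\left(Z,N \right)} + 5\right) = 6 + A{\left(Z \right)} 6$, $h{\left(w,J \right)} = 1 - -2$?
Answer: $561$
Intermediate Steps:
$W = \frac{1}{12}$ ($W = \frac{1}{6 + 6} = \frac{1}{12} \approx 0.083333$)
$h{\left(w,J \right)} = 3$ ($h{\left(w,J \right)} = 1 + 2 = 3$)
$K{\left(Z,N \right)} = -2 + 3 Z$ ($K{\left(Z,N \right)} = -5 + \frac{6 + Z 6}{2} = -5 + \frac{6 + 6 Z}{2} = -5 + \left(3 + 3 Z\right) = -2 + 3 Z$)
$h{\left(-3,W \right)} K{\left(63,-16 \right)} = 3 \left(-2 + 3 \cdot 63\right) = 3 \left(-2 + 189\right) = 3 \cdot 187 = 561$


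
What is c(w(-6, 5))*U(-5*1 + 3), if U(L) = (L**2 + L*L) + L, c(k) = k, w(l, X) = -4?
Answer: -24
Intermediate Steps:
U(L) = L + 2*L**2 (U(L) = (L**2 + L**2) + L = 2*L**2 + L = L + 2*L**2)
c(w(-6, 5))*U(-5*1 + 3) = -4*(-5*1 + 3)*(1 + 2*(-5*1 + 3)) = -4*(-5 + 3)*(1 + 2*(-5 + 3)) = -(-8)*(1 + 2*(-2)) = -(-8)*(1 - 4) = -(-8)*(-3) = -4*6 = -24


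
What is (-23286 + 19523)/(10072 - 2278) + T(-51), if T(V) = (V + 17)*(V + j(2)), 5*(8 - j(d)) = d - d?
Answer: 11391065/7794 ≈ 1461.5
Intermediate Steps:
j(d) = 8 (j(d) = 8 - (d - d)/5 = 8 - 1/5*0 = 8 + 0 = 8)
T(V) = (8 + V)*(17 + V) (T(V) = (V + 17)*(V + 8) = (17 + V)*(8 + V) = (8 + V)*(17 + V))
(-23286 + 19523)/(10072 - 2278) + T(-51) = (-23286 + 19523)/(10072 - 2278) + (136 + (-51)**2 + 25*(-51)) = -3763/7794 + (136 + 2601 - 1275) = -3763*1/7794 + 1462 = -3763/7794 + 1462 = 11391065/7794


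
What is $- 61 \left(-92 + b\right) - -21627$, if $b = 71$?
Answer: $22908$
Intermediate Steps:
$- 61 \left(-92 + b\right) - -21627 = - 61 \left(-92 + 71\right) - -21627 = \left(-61\right) \left(-21\right) + 21627 = 1281 + 21627 = 22908$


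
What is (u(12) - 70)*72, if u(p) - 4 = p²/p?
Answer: -3888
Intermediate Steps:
u(p) = 4 + p (u(p) = 4 + p²/p = 4 + p)
(u(12) - 70)*72 = ((4 + 12) - 70)*72 = (16 - 70)*72 = -54*72 = -3888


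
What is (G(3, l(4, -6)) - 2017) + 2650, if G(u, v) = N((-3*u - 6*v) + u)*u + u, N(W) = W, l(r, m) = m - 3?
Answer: 780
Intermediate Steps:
l(r, m) = -3 + m
G(u, v) = u + u*(-6*v - 2*u) (G(u, v) = ((-3*u - 6*v) + u)*u + u = ((-6*v - 3*u) + u)*u + u = (-6*v - 2*u)*u + u = u*(-6*v - 2*u) + u = u + u*(-6*v - 2*u))
(G(3, l(4, -6)) - 2017) + 2650 = (3*(1 - 6*(-3 - 6) - 2*3) - 2017) + 2650 = (3*(1 - 6*(-9) - 6) - 2017) + 2650 = (3*(1 + 54 - 6) - 2017) + 2650 = (3*49 - 2017) + 2650 = (147 - 2017) + 2650 = -1870 + 2650 = 780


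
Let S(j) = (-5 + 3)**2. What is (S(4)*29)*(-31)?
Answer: -3596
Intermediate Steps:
S(j) = 4 (S(j) = (-2)**2 = 4)
(S(4)*29)*(-31) = (4*29)*(-31) = 116*(-31) = -3596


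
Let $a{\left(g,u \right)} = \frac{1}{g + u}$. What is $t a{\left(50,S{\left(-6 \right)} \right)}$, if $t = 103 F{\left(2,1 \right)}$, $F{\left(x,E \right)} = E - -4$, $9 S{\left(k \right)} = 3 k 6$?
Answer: $\frac{515}{38} \approx 13.553$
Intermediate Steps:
$S{\left(k \right)} = 2 k$ ($S{\left(k \right)} = \frac{3 k 6}{9} = \frac{18 k}{9} = 2 k$)
$F{\left(x,E \right)} = 4 + E$ ($F{\left(x,E \right)} = E + 4 = 4 + E$)
$t = 515$ ($t = 103 \left(4 + 1\right) = 103 \cdot 5 = 515$)
$t a{\left(50,S{\left(-6 \right)} \right)} = \frac{515}{50 + 2 \left(-6\right)} = \frac{515}{50 - 12} = \frac{515}{38}$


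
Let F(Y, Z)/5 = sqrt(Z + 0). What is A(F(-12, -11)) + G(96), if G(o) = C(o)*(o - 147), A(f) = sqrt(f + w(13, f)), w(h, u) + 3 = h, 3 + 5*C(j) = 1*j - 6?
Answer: -4437/5 + sqrt(10 + 5*I*sqrt(11)) ≈ -883.57 + 2.1639*I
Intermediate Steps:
F(Y, Z) = 5*sqrt(Z) (F(Y, Z) = 5*sqrt(Z + 0) = 5*sqrt(Z))
C(j) = -9/5 + j/5 (C(j) = -3/5 + (1*j - 6)/5 = -3/5 + (j - 6)/5 = -3/5 + (-6 + j)/5 = -3/5 + (-6/5 + j/5) = -9/5 + j/5)
w(h, u) = -3 + h
A(f) = sqrt(10 + f) (A(f) = sqrt(f + (-3 + 13)) = sqrt(f + 10) = sqrt(10 + f))
G(o) = (-147 + o)*(-9/5 + o/5) (G(o) = (-9/5 + o/5)*(o - 147) = (-9/5 + o/5)*(-147 + o) = (-147 + o)*(-9/5 + o/5))
A(F(-12, -11)) + G(96) = sqrt(10 + 5*sqrt(-11)) + (-147 + 96)*(-9 + 96)/5 = sqrt(10 + 5*(I*sqrt(11))) + (1/5)*(-51)*87 = sqrt(10 + 5*I*sqrt(11)) - 4437/5 = -4437/5 + sqrt(10 + 5*I*sqrt(11))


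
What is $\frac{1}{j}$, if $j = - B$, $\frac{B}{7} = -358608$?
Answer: $\frac{1}{2510256} \approx 3.9837 \cdot 10^{-7}$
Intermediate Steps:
$B = -2510256$ ($B = 7 \left(-358608\right) = -2510256$)
$j = 2510256$ ($j = \left(-1\right) \left(-2510256\right) = 2510256$)
$\frac{1}{j} = \frac{1}{2510256}$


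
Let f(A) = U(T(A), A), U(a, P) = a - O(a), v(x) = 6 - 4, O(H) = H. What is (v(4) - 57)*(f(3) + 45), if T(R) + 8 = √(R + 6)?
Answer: -2475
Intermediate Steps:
T(R) = -8 + √(6 + R) (T(R) = -8 + √(R + 6) = -8 + √(6 + R))
v(x) = 2
U(a, P) = 0 (U(a, P) = a - a = 0)
f(A) = 0
(v(4) - 57)*(f(3) + 45) = (2 - 57)*(0 + 45) = -55*45 = -2475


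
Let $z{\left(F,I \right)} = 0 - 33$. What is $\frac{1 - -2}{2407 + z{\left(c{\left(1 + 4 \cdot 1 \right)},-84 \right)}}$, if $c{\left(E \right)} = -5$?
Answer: $\frac{3}{2374} \approx 0.0012637$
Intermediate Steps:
$z{\left(F,I \right)} = -33$
$\frac{1 - -2}{2407 + z{\left(c{\left(1 + 4 \cdot 1 \right)},-84 \right)}} = \frac{1 - -2}{2407 - 33} = \frac{1 + 2}{2374} = 3 \cdot \frac{1}{2374} = \frac{3}{2374}$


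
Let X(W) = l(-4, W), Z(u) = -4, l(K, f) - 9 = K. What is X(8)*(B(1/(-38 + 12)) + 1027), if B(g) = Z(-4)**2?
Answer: 5215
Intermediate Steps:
l(K, f) = 9 + K
X(W) = 5 (X(W) = 9 - 4 = 5)
B(g) = 16 (B(g) = (-4)**2 = 16)
X(8)*(B(1/(-38 + 12)) + 1027) = 5*(16 + 1027) = 5*1043 = 5215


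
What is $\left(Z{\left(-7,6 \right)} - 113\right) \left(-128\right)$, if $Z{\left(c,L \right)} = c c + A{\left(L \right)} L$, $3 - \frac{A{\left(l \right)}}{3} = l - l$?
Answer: $1280$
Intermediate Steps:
$A{\left(l \right)} = 9$ ($A{\left(l \right)} = 9 - 3 \left(l - l\right) = 9 - 0 = 9 + 0 = 9$)
$Z{\left(c,L \right)} = c^{2} + 9 L$ ($Z{\left(c,L \right)} = c c + 9 L = c^{2} + 9 L$)
$\left(Z{\left(-7,6 \right)} - 113\right) \left(-128\right) = \left(\left(\left(-7\right)^{2} + 9 \cdot 6\right) - 113\right) \left(-128\right) = \left(\left(49 + 54\right) - 113\right) \left(-128\right) = \left(103 - 113\right) \left(-128\right) = \left(-10\right) \left(-128\right) = 1280$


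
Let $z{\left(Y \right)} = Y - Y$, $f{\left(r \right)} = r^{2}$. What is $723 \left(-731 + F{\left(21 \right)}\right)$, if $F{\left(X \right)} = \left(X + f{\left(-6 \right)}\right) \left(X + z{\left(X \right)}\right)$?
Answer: $336918$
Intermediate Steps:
$z{\left(Y \right)} = 0$
$F{\left(X \right)} = X \left(36 + X\right)$ ($F{\left(X \right)} = \left(X + \left(-6\right)^{2}\right) \left(X + 0\right) = \left(X + 36\right) X = \left(36 + X\right) X = X \left(36 + X\right)$)
$723 \left(-731 + F{\left(21 \right)}\right) = 723 \left(-731 + 21 \left(36 + 21\right)\right) = 723 \left(-731 + 21 \cdot 57\right) = 723 \left(-731 + 1197\right) = 723 \cdot 466 = 336918$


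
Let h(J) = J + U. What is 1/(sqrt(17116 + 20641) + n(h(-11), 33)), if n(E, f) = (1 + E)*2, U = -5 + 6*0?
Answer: 30/36857 + sqrt(37757)/36857 ≈ 0.0060860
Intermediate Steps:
U = -5 (U = -5 + 0 = -5)
h(J) = -5 + J (h(J) = J - 5 = -5 + J)
n(E, f) = 2 + 2*E
1/(sqrt(17116 + 20641) + n(h(-11), 33)) = 1/(sqrt(17116 + 20641) + (2 + 2*(-5 - 11))) = 1/(sqrt(37757) + (2 + 2*(-16))) = 1/(sqrt(37757) + (2 - 32)) = 1/(sqrt(37757) - 30) = 1/(-30 + sqrt(37757))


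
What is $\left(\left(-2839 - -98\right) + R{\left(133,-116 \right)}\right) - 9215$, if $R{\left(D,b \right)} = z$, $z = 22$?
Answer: $-11934$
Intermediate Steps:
$R{\left(D,b \right)} = 22$
$\left(\left(-2839 - -98\right) + R{\left(133,-116 \right)}\right) - 9215 = \left(\left(-2839 - -98\right) + 22\right) - 9215 = \left(\left(-2839 + 98\right) + 22\right) - 9215 = \left(-2741 + 22\right) - 9215 = -2719 - 9215 = -11934$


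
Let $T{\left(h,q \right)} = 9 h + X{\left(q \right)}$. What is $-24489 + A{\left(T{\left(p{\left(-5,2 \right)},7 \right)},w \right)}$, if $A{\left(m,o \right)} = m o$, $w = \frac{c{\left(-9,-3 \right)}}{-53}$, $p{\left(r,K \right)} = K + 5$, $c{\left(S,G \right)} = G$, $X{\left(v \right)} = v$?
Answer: $- \frac{1297707}{53} \approx -24485.0$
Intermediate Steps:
$p{\left(r,K \right)} = 5 + K$
$w = \frac{3}{53}$ ($w = - \frac{3}{-53} = \left(-3\right) \left(- \frac{1}{53}\right) = \frac{3}{53} \approx 0.056604$)
$T{\left(h,q \right)} = q + 9 h$ ($T{\left(h,q \right)} = 9 h + q = q + 9 h$)
$-24489 + A{\left(T{\left(p{\left(-5,2 \right)},7 \right)},w \right)} = -24489 + \left(7 + 9 \left(5 + 2\right)\right) \frac{3}{53} = -24489 + \left(7 + 9 \cdot 7\right) \frac{3}{53} = -24489 + \left(7 + 63\right) \frac{3}{53} = -24489 + 70 \cdot \frac{3}{53} = -24489 + \frac{210}{53} = - \frac{1297707}{53}$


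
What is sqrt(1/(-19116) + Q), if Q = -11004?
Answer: I*sqrt(12410795435)/1062 ≈ 104.9*I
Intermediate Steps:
sqrt(1/(-19116) + Q) = sqrt(1/(-19116) - 11004) = sqrt(-1/19116 - 11004) = sqrt(-210352465/19116) = I*sqrt(12410795435)/1062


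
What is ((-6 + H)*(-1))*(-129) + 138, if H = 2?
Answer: -378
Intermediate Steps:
((-6 + H)*(-1))*(-129) + 138 = ((-6 + 2)*(-1))*(-129) + 138 = -4*(-1)*(-129) + 138 = 4*(-129) + 138 = -516 + 138 = -378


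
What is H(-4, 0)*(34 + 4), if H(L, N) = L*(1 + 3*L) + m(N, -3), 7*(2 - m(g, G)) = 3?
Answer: 12122/7 ≈ 1731.7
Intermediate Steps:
m(g, G) = 11/7 (m(g, G) = 2 - 1/7*3 = 2 - 3/7 = 11/7)
H(L, N) = 11/7 + L*(1 + 3*L) (H(L, N) = L*(1 + 3*L) + 11/7 = 11/7 + L*(1 + 3*L))
H(-4, 0)*(34 + 4) = (11/7 - 4 + 3*(-4)**2)*(34 + 4) = (11/7 - 4 + 3*16)*38 = (11/7 - 4 + 48)*38 = (319/7)*38 = 12122/7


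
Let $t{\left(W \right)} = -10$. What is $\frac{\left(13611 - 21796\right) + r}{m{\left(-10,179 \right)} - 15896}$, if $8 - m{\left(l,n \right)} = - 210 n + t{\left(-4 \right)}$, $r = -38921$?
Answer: $- \frac{23553}{10856} \approx -2.1696$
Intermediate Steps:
$m{\left(l,n \right)} = 18 + 210 n$ ($m{\left(l,n \right)} = 8 - \left(- 210 n - 10\right) = 8 - \left(-10 - 210 n\right) = 8 + \left(10 + 210 n\right) = 18 + 210 n$)
$\frac{\left(13611 - 21796\right) + r}{m{\left(-10,179 \right)} - 15896} = \frac{\left(13611 - 21796\right) - 38921}{\left(18 + 210 \cdot 179\right) - 15896} = \frac{\left(13611 - 21796\right) - 38921}{\left(18 + 37590\right) - 15896} = \frac{-8185 - 38921}{37608 - 15896} = - \frac{47106}{21712} = \left(-47106\right) \frac{1}{21712} = - \frac{23553}{10856}$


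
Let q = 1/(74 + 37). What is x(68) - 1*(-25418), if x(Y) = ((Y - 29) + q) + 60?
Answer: 2832388/111 ≈ 25517.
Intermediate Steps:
q = 1/111 ≈ 0.0090090
x(Y) = 3442/111 + Y (x(Y) = ((Y - 29) + 1/111) + 60 = ((-29 + Y) + 1/111) + 60 = (-3218/111 + Y) + 60 = 3442/111 + Y)
x(68) - 1*(-25418) = (3442/111 + 68) - 1*(-25418) = 10990/111 + 25418 = 2832388/111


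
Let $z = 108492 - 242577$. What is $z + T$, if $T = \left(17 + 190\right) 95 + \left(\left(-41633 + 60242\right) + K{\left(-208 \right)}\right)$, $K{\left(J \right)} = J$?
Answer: $-96019$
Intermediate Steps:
$z = -134085$ ($z = 108492 - 242577 = -134085$)
$T = 38066$ ($T = \left(17 + 190\right) 95 + \left(\left(-41633 + 60242\right) - 208\right) = 207 \cdot 95 + \left(18609 - 208\right) = 19665 + 18401 = 38066$)
$z + T = -134085 + 38066 = -96019$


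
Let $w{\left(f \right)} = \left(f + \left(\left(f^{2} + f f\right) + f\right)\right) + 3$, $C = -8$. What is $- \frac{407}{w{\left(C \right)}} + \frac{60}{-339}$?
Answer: $- \frac{48291}{12995} \approx -3.7161$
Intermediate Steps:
$w{\left(f \right)} = 3 + 2 f + 2 f^{2}$ ($w{\left(f \right)} = \left(f + \left(\left(f^{2} + f^{2}\right) + f\right)\right) + 3 = \left(f + \left(2 f^{2} + f\right)\right) + 3 = \left(f + \left(f + 2 f^{2}\right)\right) + 3 = \left(2 f + 2 f^{2}\right) + 3 = 3 + 2 f + 2 f^{2}$)
$- \frac{407}{w{\left(C \right)}} + \frac{60}{-339} = - \frac{407}{3 + 2 \left(-8\right) + 2 \left(-8\right)^{2}} + \frac{60}{-339} = - \frac{407}{3 - 16 + 2 \cdot 64} + 60 \left(- \frac{1}{339}\right) = - \frac{407}{3 - 16 + 128} - \frac{20}{113} = - \frac{407}{115} - \frac{20}{113} = - \frac{48291}{12995}$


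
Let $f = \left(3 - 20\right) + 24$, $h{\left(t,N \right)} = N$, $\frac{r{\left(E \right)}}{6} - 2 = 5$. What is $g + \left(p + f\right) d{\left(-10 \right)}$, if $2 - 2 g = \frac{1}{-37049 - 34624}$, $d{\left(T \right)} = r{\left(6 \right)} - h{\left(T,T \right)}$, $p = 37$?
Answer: $\frac{328118995}{143346} \approx 2289.0$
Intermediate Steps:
$r{\left(E \right)} = 42$ ($r{\left(E \right)} = 12 + 6 \cdot 5 = 12 + 30 = 42$)
$f = 7$ ($f = -17 + 24 = 7$)
$d{\left(T \right)} = 42 - T$
$g = \frac{143347}{143346}$ ($g = 1 - \frac{1}{2 \left(-37049 - 34624\right)} = 1 - \frac{1}{2 \left(-71673\right)} = 1 - - \frac{1}{143346} = 1 + \frac{1}{143346} = \frac{143347}{143346} \approx 1.0$)
$g + \left(p + f\right) d{\left(-10 \right)} = \frac{143347}{143346} + \left(37 + 7\right) \left(42 - -10\right) = \frac{143347}{143346} + 44 \left(42 + 10\right) = \frac{143347}{143346} + 44 \cdot 52 = \frac{143347}{143346} + 2288 = \frac{328118995}{143346}$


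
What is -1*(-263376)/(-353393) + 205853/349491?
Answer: -19300532387/123507672963 ≈ -0.15627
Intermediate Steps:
-1*(-263376)/(-353393) + 205853/349491 = 263376*(-1/353393) + 205853*(1/349491) = -263376/353393 + 205853/349491 = -19300532387/123507672963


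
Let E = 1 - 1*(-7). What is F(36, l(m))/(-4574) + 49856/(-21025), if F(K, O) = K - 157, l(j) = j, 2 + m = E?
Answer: -225497319/96168350 ≈ -2.3448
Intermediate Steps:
E = 8 (E = 1 + 7 = 8)
m = 6 (m = -2 + 8 = 6)
F(K, O) = -157 + K
F(36, l(m))/(-4574) + 49856/(-21025) = (-157 + 36)/(-4574) + 49856/(-21025) = -121*(-1/4574) + 49856*(-1/21025) = 121/4574 - 49856/21025 = -225497319/96168350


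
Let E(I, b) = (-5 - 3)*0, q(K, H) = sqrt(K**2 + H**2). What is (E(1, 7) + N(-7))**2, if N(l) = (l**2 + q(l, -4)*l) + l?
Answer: 4949 - 588*sqrt(65) ≈ 208.39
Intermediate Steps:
q(K, H) = sqrt(H**2 + K**2)
E(I, b) = 0 (E(I, b) = -8*0 = 0)
N(l) = l + l**2 + l*sqrt(16 + l**2) (N(l) = (l**2 + sqrt((-4)**2 + l**2)*l) + l = (l**2 + sqrt(16 + l**2)*l) + l = (l**2 + l*sqrt(16 + l**2)) + l = l + l**2 + l*sqrt(16 + l**2))
(E(1, 7) + N(-7))**2 = (0 - 7*(1 - 7 + sqrt(16 + (-7)**2)))**2 = (0 - 7*(1 - 7 + sqrt(16 + 49)))**2 = (0 - 7*(1 - 7 + sqrt(65)))**2 = (0 - 7*(-6 + sqrt(65)))**2 = (0 + (42 - 7*sqrt(65)))**2 = (42 - 7*sqrt(65))**2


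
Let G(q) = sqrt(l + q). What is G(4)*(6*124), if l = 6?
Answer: 744*sqrt(10) ≈ 2352.7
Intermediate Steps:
G(q) = sqrt(6 + q)
G(4)*(6*124) = sqrt(6 + 4)*(6*124) = sqrt(10)*744 = 744*sqrt(10)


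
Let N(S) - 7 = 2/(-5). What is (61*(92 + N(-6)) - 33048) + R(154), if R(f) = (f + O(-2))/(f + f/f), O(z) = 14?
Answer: -4190009/155 ≈ -27032.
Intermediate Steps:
N(S) = 33/5 (N(S) = 7 + 2/(-5) = 7 + 2*(-⅕) = 7 - ⅖ = 33/5)
R(f) = (14 + f)/(1 + f) (R(f) = (f + 14)/(f + f/f) = (14 + f)/(f + 1) = (14 + f)/(1 + f))
(61*(92 + N(-6)) - 33048) + R(154) = (61*(92 + 33/5) - 33048) + (14 + 154)/(1 + 154) = (61*(493/5) - 33048) + 168/155 = (30073/5 - 33048) + (1/155)*168 = -135167/5 + 168/155 = -4190009/155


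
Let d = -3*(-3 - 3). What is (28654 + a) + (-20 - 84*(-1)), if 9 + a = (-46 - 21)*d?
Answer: 27503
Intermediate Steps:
d = 18 (d = -3*(-6) = 18)
a = -1215 (a = -9 + (-46 - 21)*18 = -9 - 67*18 = -9 - 1206 = -1215)
(28654 + a) + (-20 - 84*(-1)) = (28654 - 1215) + (-20 - 84*(-1)) = 27439 + (-20 + 84) = 27439 + 64 = 27503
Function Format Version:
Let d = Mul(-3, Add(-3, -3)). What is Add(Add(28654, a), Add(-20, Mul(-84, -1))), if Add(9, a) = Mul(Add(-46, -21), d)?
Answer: 27503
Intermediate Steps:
d = 18 (d = Mul(-3, -6) = 18)
a = -1215 (a = Add(-9, Mul(Add(-46, -21), 18)) = Add(-9, Mul(-67, 18)) = Add(-9, -1206) = -1215)
Add(Add(28654, a), Add(-20, Mul(-84, -1))) = Add(Add(28654, -1215), Add(-20, Mul(-84, -1))) = Add(27439, Add(-20, 84)) = Add(27439, 64) = 27503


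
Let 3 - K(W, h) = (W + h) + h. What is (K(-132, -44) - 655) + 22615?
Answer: 22183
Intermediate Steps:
K(W, h) = 3 - W - 2*h (K(W, h) = 3 - ((W + h) + h) = 3 - (W + 2*h) = 3 + (-W - 2*h) = 3 - W - 2*h)
(K(-132, -44) - 655) + 22615 = ((3 - 1*(-132) - 2*(-44)) - 655) + 22615 = ((3 + 132 + 88) - 655) + 22615 = (223 - 655) + 22615 = -432 + 22615 = 22183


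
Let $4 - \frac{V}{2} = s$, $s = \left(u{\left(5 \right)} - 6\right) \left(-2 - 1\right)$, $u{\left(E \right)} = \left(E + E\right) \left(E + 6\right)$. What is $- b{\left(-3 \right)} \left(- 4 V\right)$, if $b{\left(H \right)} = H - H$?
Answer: $0$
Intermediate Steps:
$u{\left(E \right)} = 2 E \left(6 + E\right)$
$s = -312$ ($s = \left(2 \cdot 5 \left(6 + 5\right) - 6\right) \left(-2 - 1\right) = \left(2 \cdot 5 \cdot 11 - 6\right) \left(-3\right) = \left(110 - 6\right) \left(-3\right) = 104 \left(-3\right) = -312$)
$V = 632$ ($V = 8 - -624 = 8 + 624 = 632$)
$b{\left(H \right)} = 0$
$- b{\left(-3 \right)} \left(- 4 V\right) = - 0 \left(\left(-4\right) 632\right) = - 0 \left(-2528\right) = \left(-1\right) 0 = 0$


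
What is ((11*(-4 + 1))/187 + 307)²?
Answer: 27206656/289 ≈ 94141.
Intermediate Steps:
((11*(-4 + 1))/187 + 307)² = ((11*(-3))*(1/187) + 307)² = (-33*1/187 + 307)² = (-3/17 + 307)² = (5216/17)² = 27206656/289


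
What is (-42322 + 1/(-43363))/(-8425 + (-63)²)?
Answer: 1835208887/193225528 ≈ 9.4978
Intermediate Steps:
(-42322 + 1/(-43363))/(-8425 + (-63)²) = (-42322 - 1/43363)/(-8425 + 3969) = -1835208887/43363/(-4456) = -1835208887/43363*(-1/4456) = 1835208887/193225528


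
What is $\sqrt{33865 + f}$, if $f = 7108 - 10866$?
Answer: $\sqrt{30107} \approx 173.51$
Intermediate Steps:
$f = -3758$
$\sqrt{33865 + f} = \sqrt{33865 - 3758} = \sqrt{30107}$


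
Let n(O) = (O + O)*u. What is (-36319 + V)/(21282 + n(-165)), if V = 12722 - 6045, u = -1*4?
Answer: -14821/11301 ≈ -1.3115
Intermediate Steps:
u = -4
V = 6677
n(O) = -8*O (n(O) = (O + O)*(-4) = (2*O)*(-4) = -8*O)
(-36319 + V)/(21282 + n(-165)) = (-36319 + 6677)/(21282 - 8*(-165)) = -29642/(21282 + 1320) = -29642/22602 = -29642*1/22602 = -14821/11301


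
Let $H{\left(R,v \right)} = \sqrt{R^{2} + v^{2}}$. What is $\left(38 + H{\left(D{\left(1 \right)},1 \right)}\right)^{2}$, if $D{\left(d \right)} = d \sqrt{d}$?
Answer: $\left(38 + \sqrt{2}\right)^{2} \approx 1553.5$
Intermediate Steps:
$D{\left(d \right)} = d^{\frac{3}{2}}$
$\left(38 + H{\left(D{\left(1 \right)},1 \right)}\right)^{2} = \left(38 + \sqrt{\left(1^{\frac{3}{2}}\right)^{2} + 1^{2}}\right)^{2} = \left(38 + \sqrt{1^{2} + 1}\right)^{2} = \left(38 + \sqrt{1 + 1}\right)^{2} = \left(38 + \sqrt{2}\right)^{2}$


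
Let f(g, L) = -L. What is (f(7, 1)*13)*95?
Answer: -1235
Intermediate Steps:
(f(7, 1)*13)*95 = (-1*1*13)*95 = -1*13*95 = -13*95 = -1235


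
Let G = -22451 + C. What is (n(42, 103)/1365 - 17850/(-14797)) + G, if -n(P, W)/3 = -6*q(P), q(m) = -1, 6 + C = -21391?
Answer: -295204546512/6732635 ≈ -43847.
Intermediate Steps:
C = -21397 (C = -6 - 21391 = -21397)
n(P, W) = -18 (n(P, W) = -(-18)*(-1) = -3*6 = -18)
G = -43848 (G = -22451 - 21397 = -43848)
(n(42, 103)/1365 - 17850/(-14797)) + G = (-18/1365 - 17850/(-14797)) - 43848 = (-18*1/1365 - 17850*(-1/14797)) - 43848 = (-6/455 + 17850/14797) - 43848 = 8032968/6732635 - 43848 = -295204546512/6732635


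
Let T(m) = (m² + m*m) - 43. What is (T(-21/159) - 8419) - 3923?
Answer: -34789367/2809 ≈ -12385.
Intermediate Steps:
T(m) = -43 + 2*m² (T(m) = (m² + m²) - 43 = 2*m² - 43 = -43 + 2*m²)
(T(-21/159) - 8419) - 3923 = ((-43 + 2*(-21/159)²) - 8419) - 3923 = ((-43 + 2*(-21*1/159)²) - 8419) - 3923 = ((-43 + 2*(-7/53)²) - 8419) - 3923 = ((-43 + 2*(49/2809)) - 8419) - 3923 = ((-43 + 98/2809) - 8419) - 3923 = (-120689/2809 - 8419) - 3923 = -23769660/2809 - 3923 = -34789367/2809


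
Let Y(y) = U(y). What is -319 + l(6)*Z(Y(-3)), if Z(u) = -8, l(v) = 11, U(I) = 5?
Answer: -407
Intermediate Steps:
Y(y) = 5
-319 + l(6)*Z(Y(-3)) = -319 + 11*(-8) = -319 - 88 = -407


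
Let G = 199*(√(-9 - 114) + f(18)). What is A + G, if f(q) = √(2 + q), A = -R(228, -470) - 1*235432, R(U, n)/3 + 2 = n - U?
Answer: -233332 + 398*√5 + 199*I*√123 ≈ -2.3244e+5 + 2207.0*I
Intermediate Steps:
R(U, n) = -6 - 3*U + 3*n (R(U, n) = -6 + 3*(n - U) = -6 + (-3*U + 3*n) = -6 - 3*U + 3*n)
A = -233332 (A = -(-6 - 3*228 + 3*(-470)) - 1*235432 = -(-6 - 684 - 1410) - 235432 = -1*(-2100) - 235432 = 2100 - 235432 = -233332)
G = 398*√5 + 199*I*√123 (G = 199*(√(-9 - 114) + √(2 + 18)) = 199*(√(-123) + √20) = 199*(I*√123 + 2*√5) = 199*(2*√5 + I*√123) = 398*√5 + 199*I*√123 ≈ 889.96 + 2207.0*I)
A + G = -233332 + (398*√5 + 199*I*√123) = -233332 + 398*√5 + 199*I*√123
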